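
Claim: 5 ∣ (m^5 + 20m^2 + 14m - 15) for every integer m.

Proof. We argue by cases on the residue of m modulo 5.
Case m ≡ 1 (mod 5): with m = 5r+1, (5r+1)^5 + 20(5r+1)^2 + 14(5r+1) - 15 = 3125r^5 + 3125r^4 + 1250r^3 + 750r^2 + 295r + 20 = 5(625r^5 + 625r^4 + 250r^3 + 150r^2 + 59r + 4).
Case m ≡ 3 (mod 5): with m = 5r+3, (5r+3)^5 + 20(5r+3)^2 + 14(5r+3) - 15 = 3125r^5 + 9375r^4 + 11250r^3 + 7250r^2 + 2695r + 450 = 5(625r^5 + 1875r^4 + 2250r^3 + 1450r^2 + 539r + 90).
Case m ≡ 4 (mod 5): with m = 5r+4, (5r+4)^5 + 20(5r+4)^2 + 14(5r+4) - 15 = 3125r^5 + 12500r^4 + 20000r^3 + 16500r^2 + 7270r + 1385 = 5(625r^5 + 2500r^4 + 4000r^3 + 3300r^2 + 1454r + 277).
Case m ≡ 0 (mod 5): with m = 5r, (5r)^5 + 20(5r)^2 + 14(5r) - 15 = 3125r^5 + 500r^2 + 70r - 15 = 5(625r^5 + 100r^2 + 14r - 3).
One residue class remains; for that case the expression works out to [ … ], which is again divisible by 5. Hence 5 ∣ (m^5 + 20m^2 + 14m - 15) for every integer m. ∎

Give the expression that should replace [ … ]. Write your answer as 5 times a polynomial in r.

Only m ≡ 2 (mod 5) is unaccounted for. Put m = 5r+2:
(5r+2)^5 + 20(5r+2)^2 + 14(5r+2) - 15 expands to 3125r^5 + 6250r^4 + 5000r^3 + 2500r^2 + 870r + 125,
and factoring out 5 leaves 5(625r^5 + 1250r^4 + 1000r^3 + 500r^2 + 174r + 25).

5(625r^5 + 1250r^4 + 1000r^3 + 500r^2 + 174r + 25)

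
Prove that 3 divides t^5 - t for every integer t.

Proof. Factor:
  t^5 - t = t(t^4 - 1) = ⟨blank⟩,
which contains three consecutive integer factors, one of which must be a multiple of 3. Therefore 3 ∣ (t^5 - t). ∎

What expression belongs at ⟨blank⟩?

(t - 1)t(t + 1)(t^2 + 1)

t^4 - 1 = (t^2 - 1)(t^2 + 1), and t^2 - 1 = (t-1)(t+1).
So t(t^4 - 1) = (t - 1)t(t + 1)(t^2 + 1).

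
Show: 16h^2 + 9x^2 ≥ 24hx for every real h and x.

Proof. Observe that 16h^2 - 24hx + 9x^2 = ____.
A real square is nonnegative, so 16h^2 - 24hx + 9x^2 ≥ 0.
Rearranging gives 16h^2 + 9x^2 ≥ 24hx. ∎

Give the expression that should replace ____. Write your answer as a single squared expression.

(4h - 3x)^2

16h^2 - 24hx + 9x^2 is a perfect-square trinomial: the outer terms are (4h)^2 and (3x)^2, and the cross term is -2·4h·3x.
So 16h^2 - 24hx + 9x^2 = (4h - 3x)^2 ≥ 0.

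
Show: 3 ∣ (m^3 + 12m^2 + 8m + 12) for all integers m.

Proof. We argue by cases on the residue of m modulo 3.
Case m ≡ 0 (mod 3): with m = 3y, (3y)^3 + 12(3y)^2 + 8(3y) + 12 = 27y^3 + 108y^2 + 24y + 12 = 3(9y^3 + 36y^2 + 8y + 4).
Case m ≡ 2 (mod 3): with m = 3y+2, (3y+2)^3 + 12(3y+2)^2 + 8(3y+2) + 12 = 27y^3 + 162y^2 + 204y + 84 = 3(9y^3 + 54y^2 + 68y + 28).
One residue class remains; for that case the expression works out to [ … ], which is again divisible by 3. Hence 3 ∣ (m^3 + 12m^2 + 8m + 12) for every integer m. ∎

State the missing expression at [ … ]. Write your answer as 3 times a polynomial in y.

The residues treated are {0, 2}, so the missing case is m ≡ 1 (mod 3); write m = 3y+1.
Then (3y+1)^3 + 12(3y+1)^2 + 8(3y+1) + 12 = 27y^3 + 135y^2 + 105y + 33 = 3(9y^3 + 45y^2 + 35y + 11).

3(9y^3 + 45y^2 + 35y + 11)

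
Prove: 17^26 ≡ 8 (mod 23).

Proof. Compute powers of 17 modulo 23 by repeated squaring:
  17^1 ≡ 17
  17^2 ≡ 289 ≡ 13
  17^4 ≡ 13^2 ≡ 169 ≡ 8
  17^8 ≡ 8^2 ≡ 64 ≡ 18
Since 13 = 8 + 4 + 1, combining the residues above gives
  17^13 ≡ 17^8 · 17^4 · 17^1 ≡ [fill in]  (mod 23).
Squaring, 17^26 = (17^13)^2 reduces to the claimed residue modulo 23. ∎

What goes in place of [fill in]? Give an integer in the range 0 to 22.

10

Multiply the listed residues: 18 · 8 · 17 = 144 → 2448.
Reducing modulo 23: 2448 = 106·23 + 10, so 17^13 ≡ 10.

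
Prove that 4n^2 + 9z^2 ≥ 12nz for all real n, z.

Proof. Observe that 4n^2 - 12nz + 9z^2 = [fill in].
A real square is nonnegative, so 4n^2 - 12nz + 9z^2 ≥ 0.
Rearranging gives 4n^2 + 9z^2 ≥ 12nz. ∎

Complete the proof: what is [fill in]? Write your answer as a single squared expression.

4n^2 - 12nz + 9z^2 is a perfect-square trinomial: the outer terms are (2n)^2 and (3z)^2, and the cross term is -2·2n·3z.
So 4n^2 - 12nz + 9z^2 = (2n - 3z)^2 ≥ 0.

(2n - 3z)^2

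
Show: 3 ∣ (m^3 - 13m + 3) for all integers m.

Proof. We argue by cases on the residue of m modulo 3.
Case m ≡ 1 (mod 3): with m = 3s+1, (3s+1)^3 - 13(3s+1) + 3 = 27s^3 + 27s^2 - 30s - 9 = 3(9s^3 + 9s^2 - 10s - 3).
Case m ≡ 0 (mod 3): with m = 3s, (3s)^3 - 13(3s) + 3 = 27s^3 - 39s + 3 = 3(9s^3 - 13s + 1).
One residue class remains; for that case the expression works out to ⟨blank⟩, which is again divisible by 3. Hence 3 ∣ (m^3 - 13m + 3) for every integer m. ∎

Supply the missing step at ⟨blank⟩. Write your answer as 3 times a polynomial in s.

Only m ≡ 2 (mod 3) is unaccounted for. Put m = 3s+2:
(3s+2)^3 - 13(3s+2) + 3 expands to 27s^3 + 54s^2 - 3s - 15,
and factoring out 3 leaves 3(9s^3 + 18s^2 - s - 5).

3(9s^3 + 18s^2 - s - 5)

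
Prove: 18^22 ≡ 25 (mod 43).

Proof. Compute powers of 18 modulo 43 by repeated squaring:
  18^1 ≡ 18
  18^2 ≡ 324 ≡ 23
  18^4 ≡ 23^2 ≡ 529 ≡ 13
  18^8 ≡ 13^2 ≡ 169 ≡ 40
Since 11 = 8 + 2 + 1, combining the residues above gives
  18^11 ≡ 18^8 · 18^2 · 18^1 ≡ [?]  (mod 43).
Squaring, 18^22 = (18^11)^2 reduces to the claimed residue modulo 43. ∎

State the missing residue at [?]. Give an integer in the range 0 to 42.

Multiply the listed residues: 40 · 23 · 18 = 920 → 16560.
Reducing modulo 43: 16560 = 385·43 + 5, so 18^11 ≡ 5.

5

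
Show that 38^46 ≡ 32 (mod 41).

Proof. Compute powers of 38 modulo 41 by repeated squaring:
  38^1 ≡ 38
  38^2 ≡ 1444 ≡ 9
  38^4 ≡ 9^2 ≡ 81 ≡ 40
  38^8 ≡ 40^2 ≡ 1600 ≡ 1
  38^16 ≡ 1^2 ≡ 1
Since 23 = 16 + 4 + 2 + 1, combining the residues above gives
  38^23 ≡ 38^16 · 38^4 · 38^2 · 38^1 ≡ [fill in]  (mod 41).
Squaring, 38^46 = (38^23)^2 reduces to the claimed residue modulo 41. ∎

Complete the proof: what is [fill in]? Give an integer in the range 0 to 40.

38^16 · 38^4 · 38^2 · 38^1 ≡ 1 · 40 · 9 · 38 = 13680.
13680 mod 41 = 27, so 38^23 ≡ 27 (mod 41).

27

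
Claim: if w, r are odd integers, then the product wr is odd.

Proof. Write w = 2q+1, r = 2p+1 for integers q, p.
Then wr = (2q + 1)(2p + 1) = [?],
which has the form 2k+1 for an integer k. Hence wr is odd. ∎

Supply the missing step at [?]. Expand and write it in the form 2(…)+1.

2(2pq + p + q) + 1

(2q + 1)(2p + 1) = 4pq + 2p + 2q + 1
= 2(2pq + p + q) + 1.
Since 2pq + p + q is an integer, the product is of the form 2k+1 for an integer k.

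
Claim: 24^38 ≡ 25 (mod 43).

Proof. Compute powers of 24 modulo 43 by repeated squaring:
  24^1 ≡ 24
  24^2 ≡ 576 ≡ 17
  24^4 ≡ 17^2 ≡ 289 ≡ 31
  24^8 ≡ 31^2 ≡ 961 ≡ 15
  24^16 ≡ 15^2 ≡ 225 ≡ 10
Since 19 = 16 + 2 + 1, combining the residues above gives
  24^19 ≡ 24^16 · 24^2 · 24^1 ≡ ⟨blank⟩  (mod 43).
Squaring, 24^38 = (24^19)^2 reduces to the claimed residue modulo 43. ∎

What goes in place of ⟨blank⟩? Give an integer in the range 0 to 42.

38

24^16 · 24^2 · 24^1 ≡ 10 · 17 · 24 = 4080.
4080 mod 43 = 38, so 24^19 ≡ 38 (mod 43).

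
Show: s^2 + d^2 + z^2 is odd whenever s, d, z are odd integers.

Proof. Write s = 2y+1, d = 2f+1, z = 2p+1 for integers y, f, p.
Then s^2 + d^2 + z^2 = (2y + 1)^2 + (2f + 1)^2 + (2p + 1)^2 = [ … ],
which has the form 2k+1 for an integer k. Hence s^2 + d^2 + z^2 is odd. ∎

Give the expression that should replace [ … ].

2(2f^2 + 2f + 2p^2 + 2p + 2y^2 + 2y + 1) + 1

Expanding: (2y + 1)^2 + (2f + 1)^2 + (2p + 1)^2 = 4f^2 + 4f + 4p^2 + 4p + 4y^2 + 4y + 3.
Every term except the constant is even, so this is 2(2f^2 + 2f + 2p^2 + 2p + 2y^2 + 2y + 1) + 1,
and 2f^2 + 2f + 2p^2 + 2p + 2y^2 + 2y + 1 ∈ ℤ gives the required form.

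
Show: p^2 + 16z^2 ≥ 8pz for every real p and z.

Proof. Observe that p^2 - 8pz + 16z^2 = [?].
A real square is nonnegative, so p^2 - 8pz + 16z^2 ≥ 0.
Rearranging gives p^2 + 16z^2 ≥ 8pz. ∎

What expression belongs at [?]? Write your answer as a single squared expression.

p^2 - 8pz + 16z^2 is a perfect-square trinomial: the outer terms are (p)^2 and (4z)^2, and the cross term is -2·p·4z.
So p^2 - 8pz + 16z^2 = (p - 4z)^2 ≥ 0.

(p - 4z)^2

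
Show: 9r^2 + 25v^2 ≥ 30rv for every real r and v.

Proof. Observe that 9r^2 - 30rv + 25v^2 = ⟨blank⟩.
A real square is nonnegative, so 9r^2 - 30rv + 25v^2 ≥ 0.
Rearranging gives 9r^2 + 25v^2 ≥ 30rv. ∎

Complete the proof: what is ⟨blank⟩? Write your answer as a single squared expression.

The leading and trailing coefficients are 3^2 and 5^2, and 30 = 2·3·5, so the trinomial is (3r - 5v)^2.
Hence 9r^2 - 30rv + 25v^2 ≥ 0.

(3r - 5v)^2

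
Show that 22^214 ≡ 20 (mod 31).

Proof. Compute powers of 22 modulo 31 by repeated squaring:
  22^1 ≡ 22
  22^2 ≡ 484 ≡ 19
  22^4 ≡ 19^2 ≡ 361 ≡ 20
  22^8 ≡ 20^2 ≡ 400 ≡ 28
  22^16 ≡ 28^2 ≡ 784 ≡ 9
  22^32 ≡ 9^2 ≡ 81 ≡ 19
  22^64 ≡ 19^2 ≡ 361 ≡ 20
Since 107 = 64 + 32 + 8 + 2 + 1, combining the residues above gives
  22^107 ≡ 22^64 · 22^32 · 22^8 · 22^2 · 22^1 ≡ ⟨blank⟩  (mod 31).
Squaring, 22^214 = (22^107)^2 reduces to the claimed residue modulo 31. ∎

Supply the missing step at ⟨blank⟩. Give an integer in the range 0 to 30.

12

22^64 · 22^32 · 22^8 · 22^2 · 22^1 ≡ 20 · 19 · 28 · 19 · 22 = 4447520.
4447520 mod 31 = 12, so 22^107 ≡ 12 (mod 31).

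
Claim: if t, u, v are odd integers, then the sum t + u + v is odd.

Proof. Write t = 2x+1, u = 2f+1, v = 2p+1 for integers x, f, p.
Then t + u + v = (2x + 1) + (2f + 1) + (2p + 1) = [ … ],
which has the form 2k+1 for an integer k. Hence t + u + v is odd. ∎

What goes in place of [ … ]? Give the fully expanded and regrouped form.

2(f + p + x + 1) + 1

Expanding: (2x + 1) + (2f + 1) + (2p + 1) = 2f + 2p + 2x + 3.
Every term except the constant is even, so this is 2(f + p + x + 1) + 1,
and f + p + x + 1 ∈ ℤ gives the required form.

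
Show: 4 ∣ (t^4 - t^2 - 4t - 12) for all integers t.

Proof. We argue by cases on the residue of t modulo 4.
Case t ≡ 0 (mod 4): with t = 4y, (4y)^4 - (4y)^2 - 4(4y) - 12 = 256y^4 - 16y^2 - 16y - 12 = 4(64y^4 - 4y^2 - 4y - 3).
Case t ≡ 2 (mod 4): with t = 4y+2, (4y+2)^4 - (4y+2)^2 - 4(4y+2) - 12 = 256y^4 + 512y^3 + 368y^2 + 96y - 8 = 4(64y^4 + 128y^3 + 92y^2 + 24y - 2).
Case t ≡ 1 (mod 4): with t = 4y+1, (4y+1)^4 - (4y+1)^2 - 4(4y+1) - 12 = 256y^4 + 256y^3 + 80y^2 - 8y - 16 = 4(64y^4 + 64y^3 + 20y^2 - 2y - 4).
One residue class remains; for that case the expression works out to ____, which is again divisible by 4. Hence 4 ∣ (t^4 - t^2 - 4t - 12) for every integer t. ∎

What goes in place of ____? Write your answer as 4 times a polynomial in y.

4(64y^4 + 192y^3 + 212y^2 + 98y + 12)

Only t ≡ 3 (mod 4) is unaccounted for. Put t = 4y+3:
(4y+3)^4 - (4y+3)^2 - 4(4y+3) - 12 expands to 256y^4 + 768y^3 + 848y^2 + 392y + 48,
and factoring out 4 leaves 4(64y^4 + 192y^3 + 212y^2 + 98y + 12).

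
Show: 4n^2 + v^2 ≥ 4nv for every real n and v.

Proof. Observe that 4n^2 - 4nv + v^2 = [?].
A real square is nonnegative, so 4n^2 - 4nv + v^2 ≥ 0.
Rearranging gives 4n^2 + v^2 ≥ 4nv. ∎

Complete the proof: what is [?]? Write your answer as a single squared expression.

The leading and trailing coefficients are 2^2 and 1^2, and 4 = 2·2·1, so the trinomial is (2n - v)^2.
Hence 4n^2 - 4nv + v^2 ≥ 0.

(2n - v)^2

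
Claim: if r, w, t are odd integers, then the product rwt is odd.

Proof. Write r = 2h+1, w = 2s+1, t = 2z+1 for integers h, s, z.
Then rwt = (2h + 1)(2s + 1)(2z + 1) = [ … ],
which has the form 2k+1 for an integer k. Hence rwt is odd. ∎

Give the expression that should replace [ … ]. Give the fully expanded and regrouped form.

(2h + 1)(2s + 1)(2z + 1) = 8hsz + 4hs + 4hz + 2h + 4sz + 2s + 2z + 1
= 2(4hsz + 2hs + 2hz + h + 2sz + s + z) + 1.
Since 4hsz + 2hs + 2hz + h + 2sz + s + z is an integer, the product is of the form 2k+1 for an integer k.

2(4hsz + 2hs + 2hz + h + 2sz + s + z) + 1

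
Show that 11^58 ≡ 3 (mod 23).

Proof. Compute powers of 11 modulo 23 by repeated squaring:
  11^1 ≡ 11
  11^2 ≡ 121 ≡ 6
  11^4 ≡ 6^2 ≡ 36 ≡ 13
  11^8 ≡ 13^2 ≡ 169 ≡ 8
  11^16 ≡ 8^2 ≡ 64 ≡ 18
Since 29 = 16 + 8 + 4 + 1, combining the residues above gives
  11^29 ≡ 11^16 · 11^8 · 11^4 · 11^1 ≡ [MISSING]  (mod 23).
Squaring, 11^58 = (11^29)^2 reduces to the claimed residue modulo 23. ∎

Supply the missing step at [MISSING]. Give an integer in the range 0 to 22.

Multiply the listed residues: 18 · 8 · 13 · 11 = 144 → 1872 → 20592.
Reducing modulo 23: 20592 = 895·23 + 7, so 11^29 ≡ 7.

7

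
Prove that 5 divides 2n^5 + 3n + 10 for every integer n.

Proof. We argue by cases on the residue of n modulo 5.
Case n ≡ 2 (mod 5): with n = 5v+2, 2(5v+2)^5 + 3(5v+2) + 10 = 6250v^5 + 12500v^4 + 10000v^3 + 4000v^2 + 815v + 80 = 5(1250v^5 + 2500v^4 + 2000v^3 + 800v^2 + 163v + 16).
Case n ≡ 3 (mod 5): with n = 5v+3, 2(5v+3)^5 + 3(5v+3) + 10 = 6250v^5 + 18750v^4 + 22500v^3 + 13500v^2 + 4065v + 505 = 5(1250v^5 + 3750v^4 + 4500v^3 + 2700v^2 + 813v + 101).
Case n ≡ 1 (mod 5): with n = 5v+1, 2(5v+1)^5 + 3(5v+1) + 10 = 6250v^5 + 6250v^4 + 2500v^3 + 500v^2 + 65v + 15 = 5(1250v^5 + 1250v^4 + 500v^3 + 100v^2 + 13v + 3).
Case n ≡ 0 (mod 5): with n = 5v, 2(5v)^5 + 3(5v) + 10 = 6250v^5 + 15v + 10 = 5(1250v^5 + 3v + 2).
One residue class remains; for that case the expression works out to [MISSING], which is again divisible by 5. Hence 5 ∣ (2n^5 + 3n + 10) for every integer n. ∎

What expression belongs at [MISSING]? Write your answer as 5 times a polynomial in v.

5(1250v^5 + 5000v^4 + 8000v^3 + 6400v^2 + 2563v + 414)

The residues treated are {2, 3, 1, 0}, so the missing case is n ≡ 4 (mod 5); write n = 5v+4.
Then 2(5v+4)^5 + 3(5v+4) + 10 = 6250v^5 + 25000v^4 + 40000v^3 + 32000v^2 + 12815v + 2070 = 5(1250v^5 + 5000v^4 + 8000v^3 + 6400v^2 + 2563v + 414).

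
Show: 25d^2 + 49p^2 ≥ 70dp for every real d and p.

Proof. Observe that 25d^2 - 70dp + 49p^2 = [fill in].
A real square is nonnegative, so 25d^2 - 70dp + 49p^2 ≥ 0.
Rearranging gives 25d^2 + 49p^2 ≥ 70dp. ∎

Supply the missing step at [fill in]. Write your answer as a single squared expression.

25d^2 - 70dp + 49p^2 is a perfect-square trinomial: the outer terms are (5d)^2 and (7p)^2, and the cross term is -2·5d·7p.
So 25d^2 - 70dp + 49p^2 = (5d - 7p)^2 ≥ 0.

(5d - 7p)^2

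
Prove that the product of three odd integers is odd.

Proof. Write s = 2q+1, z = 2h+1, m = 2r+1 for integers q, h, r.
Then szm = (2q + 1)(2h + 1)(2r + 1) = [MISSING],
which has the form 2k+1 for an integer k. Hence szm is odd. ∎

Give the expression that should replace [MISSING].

Expanding: (2q + 1)(2h + 1)(2r + 1) = 8hqr + 4hq + 4hr + 2h + 4qr + 2q + 2r + 1.
Every term except the constant is even, so this is 2(4hqr + 2hq + 2hr + h + 2qr + q + r) + 1,
and 4hqr + 2hq + 2hr + h + 2qr + q + r ∈ ℤ gives the required form.

2(4hqr + 2hq + 2hr + h + 2qr + q + r) + 1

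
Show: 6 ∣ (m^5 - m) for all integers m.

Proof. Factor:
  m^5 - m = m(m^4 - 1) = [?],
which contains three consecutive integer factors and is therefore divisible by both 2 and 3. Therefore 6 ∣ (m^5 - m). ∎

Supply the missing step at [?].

(m - 1)m(m + 1)(m^2 + 1)

m^4 - 1 = (m^2 - 1)(m^2 + 1), and m^2 - 1 = (m-1)(m+1).
So m(m^4 - 1) = (m - 1)m(m + 1)(m^2 + 1).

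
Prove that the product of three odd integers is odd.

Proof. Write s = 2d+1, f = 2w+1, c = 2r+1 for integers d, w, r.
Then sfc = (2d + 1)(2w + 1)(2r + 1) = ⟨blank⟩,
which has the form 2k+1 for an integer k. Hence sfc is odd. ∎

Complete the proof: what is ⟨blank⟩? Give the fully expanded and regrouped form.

2(4drw + 2dr + 2dw + d + 2rw + r + w) + 1

Expanding: (2d + 1)(2w + 1)(2r + 1) = 8drw + 4dr + 4dw + 2d + 4rw + 2r + 2w + 1.
Every term except the constant is even, so this is 2(4drw + 2dr + 2dw + d + 2rw + r + w) + 1,
and 4drw + 2dr + 2dw + d + 2rw + r + w ∈ ℤ gives the required form.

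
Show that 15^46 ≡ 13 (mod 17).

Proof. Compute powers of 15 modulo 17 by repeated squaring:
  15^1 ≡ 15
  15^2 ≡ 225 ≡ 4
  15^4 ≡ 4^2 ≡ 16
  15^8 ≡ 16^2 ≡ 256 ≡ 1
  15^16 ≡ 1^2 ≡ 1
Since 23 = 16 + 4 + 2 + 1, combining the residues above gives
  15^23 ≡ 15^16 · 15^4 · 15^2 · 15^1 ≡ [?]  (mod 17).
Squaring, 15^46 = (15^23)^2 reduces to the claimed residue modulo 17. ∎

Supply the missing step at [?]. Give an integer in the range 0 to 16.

15^16 · 15^4 · 15^2 · 15^1 ≡ 1 · 16 · 4 · 15 = 960.
960 mod 17 = 8, so 15^23 ≡ 8 (mod 17).

8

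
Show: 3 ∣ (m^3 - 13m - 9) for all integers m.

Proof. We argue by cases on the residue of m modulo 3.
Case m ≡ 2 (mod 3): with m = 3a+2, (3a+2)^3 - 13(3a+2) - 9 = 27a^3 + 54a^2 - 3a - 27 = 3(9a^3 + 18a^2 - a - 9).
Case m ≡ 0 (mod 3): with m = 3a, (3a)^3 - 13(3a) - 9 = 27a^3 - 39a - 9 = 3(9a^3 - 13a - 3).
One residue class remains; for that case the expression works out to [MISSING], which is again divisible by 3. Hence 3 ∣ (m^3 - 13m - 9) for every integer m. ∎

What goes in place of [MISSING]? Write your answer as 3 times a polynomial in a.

Only m ≡ 1 (mod 3) is unaccounted for. Put m = 3a+1:
(3a+1)^3 - 13(3a+1) - 9 expands to 27a^3 + 27a^2 - 30a - 21,
and factoring out 3 leaves 3(9a^3 + 9a^2 - 10a - 7).

3(9a^3 + 9a^2 - 10a - 7)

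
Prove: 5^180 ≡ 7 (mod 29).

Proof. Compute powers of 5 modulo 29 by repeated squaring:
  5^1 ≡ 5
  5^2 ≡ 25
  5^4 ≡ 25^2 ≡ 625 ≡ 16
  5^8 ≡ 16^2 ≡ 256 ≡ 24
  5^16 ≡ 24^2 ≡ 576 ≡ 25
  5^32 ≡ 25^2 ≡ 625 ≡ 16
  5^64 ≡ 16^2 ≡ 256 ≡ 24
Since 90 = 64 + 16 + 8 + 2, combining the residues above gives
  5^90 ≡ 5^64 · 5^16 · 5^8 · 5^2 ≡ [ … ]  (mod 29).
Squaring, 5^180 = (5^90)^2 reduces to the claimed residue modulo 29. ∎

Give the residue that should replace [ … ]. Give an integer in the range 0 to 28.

Multiply the listed residues: 24 · 25 · 24 · 25 = 600 → 14400 → 360000.
Reducing modulo 29: 360000 = 12413·29 + 23, so 5^90 ≡ 23.

23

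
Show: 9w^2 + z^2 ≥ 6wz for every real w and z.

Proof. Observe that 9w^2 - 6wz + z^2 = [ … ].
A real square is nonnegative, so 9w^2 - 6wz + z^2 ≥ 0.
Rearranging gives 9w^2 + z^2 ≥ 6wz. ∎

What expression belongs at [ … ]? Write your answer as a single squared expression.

(3w - z)^2

The leading and trailing coefficients are 3^2 and 1^2, and 6 = 2·3·1, so the trinomial is (3w - z)^2.
Hence 9w^2 - 6wz + z^2 ≥ 0.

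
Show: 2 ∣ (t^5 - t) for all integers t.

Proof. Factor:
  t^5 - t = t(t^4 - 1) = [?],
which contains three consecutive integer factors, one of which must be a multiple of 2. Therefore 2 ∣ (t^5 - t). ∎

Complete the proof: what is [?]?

(t - 1)t(t + 1)(t^2 + 1)

t^4 - 1 = (t^2 - 1)(t^2 + 1), and t^2 - 1 = (t-1)(t+1).
So t(t^4 - 1) = (t - 1)t(t + 1)(t^2 + 1).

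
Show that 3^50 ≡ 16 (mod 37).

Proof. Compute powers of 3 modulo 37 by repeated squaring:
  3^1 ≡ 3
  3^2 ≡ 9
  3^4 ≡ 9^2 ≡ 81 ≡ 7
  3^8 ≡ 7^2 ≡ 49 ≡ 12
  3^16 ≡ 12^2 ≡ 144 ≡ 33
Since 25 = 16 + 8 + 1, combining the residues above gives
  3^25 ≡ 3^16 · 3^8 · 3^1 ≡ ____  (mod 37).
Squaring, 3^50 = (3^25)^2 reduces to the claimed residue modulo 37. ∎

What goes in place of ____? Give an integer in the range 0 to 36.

3^16 · 3^8 · 3^1 ≡ 33 · 12 · 3 = 1188.
1188 mod 37 = 4, so 3^25 ≡ 4 (mod 37).

4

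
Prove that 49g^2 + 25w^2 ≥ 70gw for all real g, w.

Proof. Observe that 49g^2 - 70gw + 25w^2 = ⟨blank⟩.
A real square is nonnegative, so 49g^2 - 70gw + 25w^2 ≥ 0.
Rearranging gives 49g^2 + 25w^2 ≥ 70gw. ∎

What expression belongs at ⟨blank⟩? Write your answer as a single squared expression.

(7g - 5w)^2

49g^2 - 70gw + 25w^2 is a perfect-square trinomial: the outer terms are (7g)^2 and (5w)^2, and the cross term is -2·7g·5w.
So 49g^2 - 70gw + 25w^2 = (7g - 5w)^2 ≥ 0.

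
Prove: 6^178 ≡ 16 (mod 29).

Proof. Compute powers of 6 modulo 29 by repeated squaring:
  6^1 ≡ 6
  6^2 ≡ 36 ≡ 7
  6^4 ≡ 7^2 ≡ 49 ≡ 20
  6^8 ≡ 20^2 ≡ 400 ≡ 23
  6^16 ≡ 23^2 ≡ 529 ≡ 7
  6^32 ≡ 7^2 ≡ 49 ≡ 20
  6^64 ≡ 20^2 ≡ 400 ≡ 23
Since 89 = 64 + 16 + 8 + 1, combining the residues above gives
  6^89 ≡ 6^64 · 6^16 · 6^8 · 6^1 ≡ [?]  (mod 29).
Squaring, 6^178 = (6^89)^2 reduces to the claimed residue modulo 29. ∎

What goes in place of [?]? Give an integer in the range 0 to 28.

4

6^64 · 6^16 · 6^8 · 6^1 ≡ 23 · 7 · 23 · 6 = 22218.
22218 mod 29 = 4, so 6^89 ≡ 4 (mod 29).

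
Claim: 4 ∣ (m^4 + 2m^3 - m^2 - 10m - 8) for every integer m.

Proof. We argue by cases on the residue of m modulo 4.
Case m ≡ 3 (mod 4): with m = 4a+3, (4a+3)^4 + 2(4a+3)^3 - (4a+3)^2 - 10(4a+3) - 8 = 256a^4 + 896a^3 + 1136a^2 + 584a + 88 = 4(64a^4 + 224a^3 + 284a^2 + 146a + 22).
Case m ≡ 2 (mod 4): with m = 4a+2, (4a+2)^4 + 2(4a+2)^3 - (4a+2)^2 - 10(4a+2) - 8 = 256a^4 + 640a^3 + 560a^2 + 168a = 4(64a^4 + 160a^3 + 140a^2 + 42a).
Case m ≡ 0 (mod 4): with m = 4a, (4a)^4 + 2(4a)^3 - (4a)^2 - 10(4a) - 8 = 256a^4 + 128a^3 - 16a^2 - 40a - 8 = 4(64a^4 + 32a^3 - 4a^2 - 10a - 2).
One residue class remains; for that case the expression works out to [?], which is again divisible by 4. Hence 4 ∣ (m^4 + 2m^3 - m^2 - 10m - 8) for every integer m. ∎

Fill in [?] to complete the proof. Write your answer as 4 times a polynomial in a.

4(64a^4 + 96a^3 + 44a^2 - 2a - 4)

Only m ≡ 1 (mod 4) is unaccounted for. Put m = 4a+1:
(4a+1)^4 + 2(4a+1)^3 - (4a+1)^2 - 10(4a+1) - 8 expands to 256a^4 + 384a^3 + 176a^2 - 8a - 16,
and factoring out 4 leaves 4(64a^4 + 96a^3 + 44a^2 - 2a - 4).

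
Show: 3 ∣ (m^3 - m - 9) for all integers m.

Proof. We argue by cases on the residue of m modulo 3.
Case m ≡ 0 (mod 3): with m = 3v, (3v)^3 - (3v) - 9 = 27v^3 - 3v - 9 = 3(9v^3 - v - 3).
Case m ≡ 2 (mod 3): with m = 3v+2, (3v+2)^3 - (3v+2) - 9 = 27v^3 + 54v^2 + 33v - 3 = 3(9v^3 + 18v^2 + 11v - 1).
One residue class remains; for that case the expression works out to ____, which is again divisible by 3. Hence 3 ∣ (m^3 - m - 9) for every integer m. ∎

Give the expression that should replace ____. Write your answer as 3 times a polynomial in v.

3(9v^3 + 9v^2 + 2v - 3)

The residues treated are {0, 2}, so the missing case is m ≡ 1 (mod 3); write m = 3v+1.
Then (3v+1)^3 - (3v+1) - 9 = 27v^3 + 27v^2 + 6v - 9 = 3(9v^3 + 9v^2 + 2v - 3).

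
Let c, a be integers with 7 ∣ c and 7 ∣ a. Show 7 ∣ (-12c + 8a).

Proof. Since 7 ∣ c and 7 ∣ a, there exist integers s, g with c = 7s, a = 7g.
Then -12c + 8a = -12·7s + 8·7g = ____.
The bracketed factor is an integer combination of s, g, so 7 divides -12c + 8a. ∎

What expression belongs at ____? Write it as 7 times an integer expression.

7(8g - 12s)

Pull the common 7 out of every term: -12·7s + 8·7g = 7(8g - 12s).
8g - 12s is an integer, which exhibits the divisibility.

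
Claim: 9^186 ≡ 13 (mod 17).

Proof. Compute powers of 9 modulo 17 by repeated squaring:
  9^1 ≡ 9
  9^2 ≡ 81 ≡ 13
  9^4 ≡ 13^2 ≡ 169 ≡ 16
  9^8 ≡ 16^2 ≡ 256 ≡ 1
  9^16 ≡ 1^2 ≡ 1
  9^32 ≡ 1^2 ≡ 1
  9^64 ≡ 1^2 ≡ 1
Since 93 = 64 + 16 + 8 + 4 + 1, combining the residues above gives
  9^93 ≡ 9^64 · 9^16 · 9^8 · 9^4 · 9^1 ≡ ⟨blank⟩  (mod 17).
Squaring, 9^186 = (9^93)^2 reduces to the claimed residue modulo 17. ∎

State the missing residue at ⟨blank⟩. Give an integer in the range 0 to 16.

Multiply the listed residues: 1 · 1 · 1 · 16 · 9 = 1 → 1 → 16 → 144.
Reducing modulo 17: 144 = 8·17 + 8, so 9^93 ≡ 8.

8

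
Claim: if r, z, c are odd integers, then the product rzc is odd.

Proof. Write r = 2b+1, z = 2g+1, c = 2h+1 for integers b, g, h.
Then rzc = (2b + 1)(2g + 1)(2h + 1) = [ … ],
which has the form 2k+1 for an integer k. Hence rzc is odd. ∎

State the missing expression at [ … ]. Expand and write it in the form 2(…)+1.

2(4bgh + 2bg + 2bh + b + 2gh + g + h) + 1

(2b + 1)(2g + 1)(2h + 1) = 8bgh + 4bg + 4bh + 2b + 4gh + 2g + 2h + 1
= 2(4bgh + 2bg + 2bh + b + 2gh + g + h) + 1.
Since 4bgh + 2bg + 2bh + b + 2gh + g + h is an integer, the product is of the form 2k+1 for an integer k.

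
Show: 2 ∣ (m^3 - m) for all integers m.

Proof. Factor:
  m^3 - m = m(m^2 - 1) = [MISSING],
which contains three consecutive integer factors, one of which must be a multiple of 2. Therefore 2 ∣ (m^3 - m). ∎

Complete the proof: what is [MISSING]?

m(m^2 - 1) = m(m - 1)(m + 1) = (m - 1)m(m + 1).
These three factors are consecutive integers, so their product is divisible by 2.

(m - 1)m(m + 1)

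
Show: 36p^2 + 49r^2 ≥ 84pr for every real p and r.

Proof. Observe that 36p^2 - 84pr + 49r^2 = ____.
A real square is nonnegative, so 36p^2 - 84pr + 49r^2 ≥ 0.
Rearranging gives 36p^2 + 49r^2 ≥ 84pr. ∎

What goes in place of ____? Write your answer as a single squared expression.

(6p - 7r)^2

36p^2 - 84pr + 49r^2 is a perfect-square trinomial: the outer terms are (6p)^2 and (7r)^2, and the cross term is -2·6p·7r.
So 36p^2 - 84pr + 49r^2 = (6p - 7r)^2 ≥ 0.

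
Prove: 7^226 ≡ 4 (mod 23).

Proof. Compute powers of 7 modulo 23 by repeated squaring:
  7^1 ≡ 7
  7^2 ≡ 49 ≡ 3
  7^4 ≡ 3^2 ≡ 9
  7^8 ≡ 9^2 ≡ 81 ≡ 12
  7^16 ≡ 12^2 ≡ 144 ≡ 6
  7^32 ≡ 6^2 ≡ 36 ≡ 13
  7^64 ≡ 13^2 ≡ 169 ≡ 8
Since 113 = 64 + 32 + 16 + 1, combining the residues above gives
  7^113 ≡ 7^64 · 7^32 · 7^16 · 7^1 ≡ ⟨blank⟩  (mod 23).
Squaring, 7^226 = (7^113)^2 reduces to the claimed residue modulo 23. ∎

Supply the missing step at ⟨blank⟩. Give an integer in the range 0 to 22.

21

Multiply the listed residues: 8 · 13 · 6 · 7 = 104 → 624 → 4368.
Reducing modulo 23: 4368 = 189·23 + 21, so 7^113 ≡ 21.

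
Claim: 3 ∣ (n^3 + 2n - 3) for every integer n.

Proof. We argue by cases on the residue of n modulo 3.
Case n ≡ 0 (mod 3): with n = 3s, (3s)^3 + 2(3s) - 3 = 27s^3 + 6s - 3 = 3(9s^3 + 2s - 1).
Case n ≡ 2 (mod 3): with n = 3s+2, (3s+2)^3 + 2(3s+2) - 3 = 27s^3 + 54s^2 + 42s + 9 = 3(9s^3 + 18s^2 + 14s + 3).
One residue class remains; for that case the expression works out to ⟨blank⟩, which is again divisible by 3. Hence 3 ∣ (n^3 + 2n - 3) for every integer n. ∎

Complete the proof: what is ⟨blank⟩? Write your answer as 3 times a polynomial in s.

3(9s^3 + 9s^2 + 5s)

The residues treated are {0, 2}, so the missing case is n ≡ 1 (mod 3); write n = 3s+1.
Then (3s+1)^3 + 2(3s+1) - 3 = 27s^3 + 27s^2 + 15s = 3(9s^3 + 9s^2 + 5s).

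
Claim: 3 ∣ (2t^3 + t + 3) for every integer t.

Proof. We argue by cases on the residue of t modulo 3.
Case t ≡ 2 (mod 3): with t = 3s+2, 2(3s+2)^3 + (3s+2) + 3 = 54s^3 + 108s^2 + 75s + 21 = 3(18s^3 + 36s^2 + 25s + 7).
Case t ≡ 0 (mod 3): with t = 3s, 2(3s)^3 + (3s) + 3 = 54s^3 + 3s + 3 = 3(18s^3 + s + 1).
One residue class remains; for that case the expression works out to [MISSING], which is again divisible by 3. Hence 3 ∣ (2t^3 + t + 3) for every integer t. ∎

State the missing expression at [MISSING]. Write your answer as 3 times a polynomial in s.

Only t ≡ 1 (mod 3) is unaccounted for. Put t = 3s+1:
2(3s+1)^3 + (3s+1) + 3 expands to 54s^3 + 54s^2 + 21s + 6,
and factoring out 3 leaves 3(18s^3 + 18s^2 + 7s + 2).

3(18s^3 + 18s^2 + 7s + 2)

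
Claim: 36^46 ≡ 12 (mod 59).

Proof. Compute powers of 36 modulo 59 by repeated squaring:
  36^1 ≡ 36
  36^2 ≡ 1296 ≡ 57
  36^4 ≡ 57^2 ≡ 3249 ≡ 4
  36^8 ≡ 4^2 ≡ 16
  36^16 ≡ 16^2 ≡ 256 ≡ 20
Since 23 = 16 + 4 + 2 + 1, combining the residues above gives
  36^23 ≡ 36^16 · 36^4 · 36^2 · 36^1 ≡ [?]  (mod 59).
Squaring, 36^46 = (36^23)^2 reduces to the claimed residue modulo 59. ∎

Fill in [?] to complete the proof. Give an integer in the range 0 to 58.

36^16 · 36^4 · 36^2 · 36^1 ≡ 20 · 4 · 57 · 36 = 164160.
164160 mod 59 = 22, so 36^23 ≡ 22 (mod 59).

22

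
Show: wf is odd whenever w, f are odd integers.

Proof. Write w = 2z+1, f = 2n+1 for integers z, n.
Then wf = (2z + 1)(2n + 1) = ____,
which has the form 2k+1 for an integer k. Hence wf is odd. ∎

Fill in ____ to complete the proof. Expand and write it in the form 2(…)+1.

2(2nz + n + z) + 1

Expanding: (2z + 1)(2n + 1) = 4nz + 2n + 2z + 1.
Every term except the constant is even, so this is 2(2nz + n + z) + 1,
and 2nz + n + z ∈ ℤ gives the required form.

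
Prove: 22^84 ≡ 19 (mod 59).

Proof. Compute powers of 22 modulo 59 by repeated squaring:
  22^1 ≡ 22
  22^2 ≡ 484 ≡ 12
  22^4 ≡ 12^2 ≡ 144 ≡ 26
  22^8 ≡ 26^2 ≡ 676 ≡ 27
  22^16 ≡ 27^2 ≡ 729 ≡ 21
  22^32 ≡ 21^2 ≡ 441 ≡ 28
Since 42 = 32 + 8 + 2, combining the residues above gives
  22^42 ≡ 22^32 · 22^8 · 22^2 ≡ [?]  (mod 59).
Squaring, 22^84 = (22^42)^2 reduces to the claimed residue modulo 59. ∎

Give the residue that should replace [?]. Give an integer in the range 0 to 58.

22^32 · 22^8 · 22^2 ≡ 28 · 27 · 12 = 9072.
9072 mod 59 = 45, so 22^42 ≡ 45 (mod 59).

45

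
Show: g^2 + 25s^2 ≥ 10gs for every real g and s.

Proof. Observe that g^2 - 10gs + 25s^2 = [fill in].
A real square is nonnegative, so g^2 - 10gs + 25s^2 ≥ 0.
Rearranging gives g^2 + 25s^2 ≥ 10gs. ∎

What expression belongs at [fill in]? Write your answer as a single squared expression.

(g - 5s)^2

g^2 - 10gs + 25s^2 is a perfect-square trinomial: the outer terms are (g)^2 and (5s)^2, and the cross term is -2·g·5s.
So g^2 - 10gs + 25s^2 = (g - 5s)^2 ≥ 0.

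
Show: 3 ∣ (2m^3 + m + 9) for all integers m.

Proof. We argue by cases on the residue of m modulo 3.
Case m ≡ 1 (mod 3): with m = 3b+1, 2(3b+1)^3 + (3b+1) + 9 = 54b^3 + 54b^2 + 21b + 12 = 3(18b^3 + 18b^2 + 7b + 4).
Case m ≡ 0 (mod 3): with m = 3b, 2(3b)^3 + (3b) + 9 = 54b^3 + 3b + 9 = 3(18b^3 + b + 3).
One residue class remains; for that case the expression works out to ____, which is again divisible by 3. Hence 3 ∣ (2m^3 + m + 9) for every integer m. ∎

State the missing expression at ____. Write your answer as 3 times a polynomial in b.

The residues treated are {1, 0}, so the missing case is m ≡ 2 (mod 3); write m = 3b+2.
Then 2(3b+2)^3 + (3b+2) + 9 = 54b^3 + 108b^2 + 75b + 27 = 3(18b^3 + 36b^2 + 25b + 9).

3(18b^3 + 36b^2 + 25b + 9)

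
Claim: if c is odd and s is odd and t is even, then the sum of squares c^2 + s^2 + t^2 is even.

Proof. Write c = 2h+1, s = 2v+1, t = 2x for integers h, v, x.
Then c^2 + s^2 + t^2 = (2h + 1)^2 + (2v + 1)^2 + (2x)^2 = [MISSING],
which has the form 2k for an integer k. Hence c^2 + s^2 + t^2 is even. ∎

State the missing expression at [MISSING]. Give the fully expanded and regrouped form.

2(2h^2 + 2h + 2v^2 + 2v + 2x^2 + 1)

Expanding: (2h + 1)^2 + (2v + 1)^2 + (2x)^2 = 4h^2 + 4h + 4v^2 + 4v + 4x^2 + 2.
Every term is even; pulling out the factor of 2 gives 2(2h^2 + 2h + 2v^2 + 2v + 2x^2 + 1).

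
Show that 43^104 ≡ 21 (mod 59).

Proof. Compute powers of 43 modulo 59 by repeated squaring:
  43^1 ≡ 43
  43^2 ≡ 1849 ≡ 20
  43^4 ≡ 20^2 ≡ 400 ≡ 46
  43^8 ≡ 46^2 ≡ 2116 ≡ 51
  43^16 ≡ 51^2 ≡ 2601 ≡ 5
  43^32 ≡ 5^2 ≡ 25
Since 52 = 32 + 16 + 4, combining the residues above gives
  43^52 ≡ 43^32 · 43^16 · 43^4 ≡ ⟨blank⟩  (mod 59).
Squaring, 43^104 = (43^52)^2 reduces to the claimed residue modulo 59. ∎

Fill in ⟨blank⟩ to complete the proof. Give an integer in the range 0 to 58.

27

43^32 · 43^16 · 43^4 ≡ 25 · 5 · 46 = 5750.
5750 mod 59 = 27, so 43^52 ≡ 27 (mod 59).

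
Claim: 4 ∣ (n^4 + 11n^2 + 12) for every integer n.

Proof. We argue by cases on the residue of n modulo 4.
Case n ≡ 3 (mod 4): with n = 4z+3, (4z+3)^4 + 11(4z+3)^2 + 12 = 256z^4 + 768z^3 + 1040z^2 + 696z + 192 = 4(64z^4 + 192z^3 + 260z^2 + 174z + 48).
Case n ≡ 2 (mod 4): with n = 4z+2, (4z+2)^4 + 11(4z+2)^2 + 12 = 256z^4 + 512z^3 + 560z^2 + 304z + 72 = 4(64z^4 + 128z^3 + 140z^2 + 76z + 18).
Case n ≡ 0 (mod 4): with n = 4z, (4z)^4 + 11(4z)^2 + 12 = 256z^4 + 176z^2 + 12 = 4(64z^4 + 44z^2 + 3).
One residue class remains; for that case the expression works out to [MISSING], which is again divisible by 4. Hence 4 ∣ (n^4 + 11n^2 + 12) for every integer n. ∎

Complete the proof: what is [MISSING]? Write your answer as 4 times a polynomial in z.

4(64z^4 + 64z^3 + 68z^2 + 26z + 6)

Only n ≡ 1 (mod 4) is unaccounted for. Put n = 4z+1:
(4z+1)^4 + 11(4z+1)^2 + 12 expands to 256z^4 + 256z^3 + 272z^2 + 104z + 24,
and factoring out 4 leaves 4(64z^4 + 64z^3 + 68z^2 + 26z + 6).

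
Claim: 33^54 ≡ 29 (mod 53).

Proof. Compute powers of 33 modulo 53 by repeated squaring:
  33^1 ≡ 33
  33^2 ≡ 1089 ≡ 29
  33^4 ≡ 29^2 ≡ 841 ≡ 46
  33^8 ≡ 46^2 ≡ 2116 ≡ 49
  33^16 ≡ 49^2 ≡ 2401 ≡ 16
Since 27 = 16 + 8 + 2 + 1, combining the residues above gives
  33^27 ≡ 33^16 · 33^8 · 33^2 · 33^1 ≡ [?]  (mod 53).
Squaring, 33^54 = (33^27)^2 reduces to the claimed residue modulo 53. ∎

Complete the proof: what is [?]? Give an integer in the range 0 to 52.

Multiply the listed residues: 16 · 49 · 29 · 33 = 784 → 22736 → 750288.
Reducing modulo 53: 750288 = 14156·53 + 20, so 33^27 ≡ 20.

20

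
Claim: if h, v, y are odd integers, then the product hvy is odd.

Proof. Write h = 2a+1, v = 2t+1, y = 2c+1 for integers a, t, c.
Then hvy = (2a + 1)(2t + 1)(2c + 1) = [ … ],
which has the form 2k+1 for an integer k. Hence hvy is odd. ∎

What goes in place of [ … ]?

(2a + 1)(2t + 1)(2c + 1) = 8act + 4ac + 4at + 2a + 4ct + 2c + 2t + 1
= 2(4act + 2ac + 2at + a + 2ct + c + t) + 1.
Since 4act + 2ac + 2at + a + 2ct + c + t is an integer, the product is of the form 2k+1 for an integer k.

2(4act + 2ac + 2at + a + 2ct + c + t) + 1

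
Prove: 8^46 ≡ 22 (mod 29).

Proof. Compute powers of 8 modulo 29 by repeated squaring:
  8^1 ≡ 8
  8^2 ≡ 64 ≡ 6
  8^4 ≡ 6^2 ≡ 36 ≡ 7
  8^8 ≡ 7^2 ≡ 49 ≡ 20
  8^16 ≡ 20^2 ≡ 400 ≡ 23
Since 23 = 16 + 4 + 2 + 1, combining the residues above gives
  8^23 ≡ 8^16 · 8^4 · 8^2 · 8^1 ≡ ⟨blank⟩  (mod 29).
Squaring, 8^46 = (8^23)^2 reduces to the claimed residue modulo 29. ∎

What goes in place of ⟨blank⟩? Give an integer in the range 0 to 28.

Multiply the listed residues: 23 · 7 · 6 · 8 = 161 → 966 → 7728.
Reducing modulo 29: 7728 = 266·29 + 14, so 8^23 ≡ 14.

14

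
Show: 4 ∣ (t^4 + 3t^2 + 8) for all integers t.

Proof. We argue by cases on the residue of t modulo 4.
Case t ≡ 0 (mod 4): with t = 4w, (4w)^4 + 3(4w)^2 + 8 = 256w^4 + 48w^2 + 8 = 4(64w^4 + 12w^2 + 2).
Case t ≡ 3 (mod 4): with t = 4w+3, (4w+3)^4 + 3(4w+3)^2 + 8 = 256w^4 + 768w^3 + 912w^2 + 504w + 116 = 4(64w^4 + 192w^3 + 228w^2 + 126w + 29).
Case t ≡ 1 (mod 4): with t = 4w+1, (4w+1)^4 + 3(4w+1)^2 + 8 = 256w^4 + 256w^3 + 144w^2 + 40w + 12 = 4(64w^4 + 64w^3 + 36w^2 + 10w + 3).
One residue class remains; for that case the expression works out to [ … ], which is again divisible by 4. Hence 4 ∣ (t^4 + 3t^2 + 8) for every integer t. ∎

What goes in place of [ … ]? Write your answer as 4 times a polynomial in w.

4(64w^4 + 128w^3 + 108w^2 + 44w + 9)

The residues treated are {0, 3, 1}, so the missing case is t ≡ 2 (mod 4); write t = 4w+2.
Then (4w+2)^4 + 3(4w+2)^2 + 8 = 256w^4 + 512w^3 + 432w^2 + 176w + 36 = 4(64w^4 + 128w^3 + 108w^2 + 44w + 9).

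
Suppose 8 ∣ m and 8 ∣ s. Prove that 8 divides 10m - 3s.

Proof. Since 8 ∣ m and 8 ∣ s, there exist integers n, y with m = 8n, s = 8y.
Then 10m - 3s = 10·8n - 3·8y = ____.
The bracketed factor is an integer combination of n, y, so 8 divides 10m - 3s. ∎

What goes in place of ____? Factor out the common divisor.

8(10n - 3y)

Pull the common 8 out of every term: 10·8n - 3·8y = 8(10n - 3y).
10n - 3y is an integer, which exhibits the divisibility.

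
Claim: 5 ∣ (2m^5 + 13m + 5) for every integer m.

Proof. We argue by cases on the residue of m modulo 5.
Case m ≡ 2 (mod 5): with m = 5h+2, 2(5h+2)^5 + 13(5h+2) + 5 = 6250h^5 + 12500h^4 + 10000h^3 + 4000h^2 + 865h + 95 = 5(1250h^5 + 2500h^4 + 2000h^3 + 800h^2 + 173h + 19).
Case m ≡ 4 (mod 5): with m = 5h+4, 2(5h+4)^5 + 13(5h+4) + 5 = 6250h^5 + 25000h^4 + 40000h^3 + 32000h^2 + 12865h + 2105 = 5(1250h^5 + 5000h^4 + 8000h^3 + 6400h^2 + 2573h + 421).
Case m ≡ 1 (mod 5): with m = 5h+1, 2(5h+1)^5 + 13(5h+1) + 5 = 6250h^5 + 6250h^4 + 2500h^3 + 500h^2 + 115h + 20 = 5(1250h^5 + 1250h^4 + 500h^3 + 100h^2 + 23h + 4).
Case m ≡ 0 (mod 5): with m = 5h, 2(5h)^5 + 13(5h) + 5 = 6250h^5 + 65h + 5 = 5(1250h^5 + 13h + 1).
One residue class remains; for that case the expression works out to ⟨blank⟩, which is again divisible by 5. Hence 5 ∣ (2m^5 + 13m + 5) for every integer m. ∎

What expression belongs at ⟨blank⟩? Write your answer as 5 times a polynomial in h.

The residues treated are {2, 4, 1, 0}, so the missing case is m ≡ 3 (mod 5); write m = 5h+3.
Then 2(5h+3)^5 + 13(5h+3) + 5 = 6250h^5 + 18750h^4 + 22500h^3 + 13500h^2 + 4115h + 530 = 5(1250h^5 + 3750h^4 + 4500h^3 + 2700h^2 + 823h + 106).

5(1250h^5 + 3750h^4 + 4500h^3 + 2700h^2 + 823h + 106)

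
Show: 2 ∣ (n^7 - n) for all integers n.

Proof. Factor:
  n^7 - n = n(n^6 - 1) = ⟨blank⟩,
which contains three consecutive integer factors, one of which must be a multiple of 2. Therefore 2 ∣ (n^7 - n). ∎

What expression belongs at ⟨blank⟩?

n^6 - 1 = (n^2 - 1)(n^4 + n^2 + 1), and n^2 - 1 = (n-1)(n+1).
So n(n^6 - 1) = (n - 1)n(n + 1)(n^4 + n^2 + 1).

(n - 1)n(n + 1)(n^4 + n^2 + 1)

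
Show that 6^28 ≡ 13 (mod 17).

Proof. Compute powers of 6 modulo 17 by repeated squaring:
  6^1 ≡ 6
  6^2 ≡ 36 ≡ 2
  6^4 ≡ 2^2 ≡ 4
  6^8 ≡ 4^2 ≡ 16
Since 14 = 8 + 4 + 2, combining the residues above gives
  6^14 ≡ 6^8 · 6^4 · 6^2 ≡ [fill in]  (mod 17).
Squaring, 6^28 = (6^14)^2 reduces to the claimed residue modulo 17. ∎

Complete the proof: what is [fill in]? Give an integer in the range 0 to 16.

9

6^8 · 6^4 · 6^2 ≡ 16 · 4 · 2 = 128.
128 mod 17 = 9, so 6^14 ≡ 9 (mod 17).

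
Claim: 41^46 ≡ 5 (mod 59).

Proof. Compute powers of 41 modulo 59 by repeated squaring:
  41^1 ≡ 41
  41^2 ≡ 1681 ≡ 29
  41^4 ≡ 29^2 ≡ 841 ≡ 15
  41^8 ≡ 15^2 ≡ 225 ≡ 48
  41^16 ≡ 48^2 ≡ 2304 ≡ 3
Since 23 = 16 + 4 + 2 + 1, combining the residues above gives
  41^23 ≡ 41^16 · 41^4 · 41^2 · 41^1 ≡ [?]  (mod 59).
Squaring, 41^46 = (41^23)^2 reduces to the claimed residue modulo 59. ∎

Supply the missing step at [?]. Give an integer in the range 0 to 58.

Multiply the listed residues: 3 · 15 · 29 · 41 = 45 → 1305 → 53505.
Reducing modulo 59: 53505 = 906·59 + 51, so 41^23 ≡ 51.

51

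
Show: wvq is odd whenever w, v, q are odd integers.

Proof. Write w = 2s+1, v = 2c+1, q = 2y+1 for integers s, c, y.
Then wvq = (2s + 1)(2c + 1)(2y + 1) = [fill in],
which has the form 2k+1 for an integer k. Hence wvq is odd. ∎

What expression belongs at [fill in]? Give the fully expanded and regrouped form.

2(4csy + 2cs + 2cy + c + 2sy + s + y) + 1

Expanding: (2s + 1)(2c + 1)(2y + 1) = 8csy + 4cs + 4cy + 2c + 4sy + 2s + 2y + 1.
Every term except the constant is even, so this is 2(4csy + 2cs + 2cy + c + 2sy + s + y) + 1,
and 4csy + 2cs + 2cy + c + 2sy + s + y ∈ ℤ gives the required form.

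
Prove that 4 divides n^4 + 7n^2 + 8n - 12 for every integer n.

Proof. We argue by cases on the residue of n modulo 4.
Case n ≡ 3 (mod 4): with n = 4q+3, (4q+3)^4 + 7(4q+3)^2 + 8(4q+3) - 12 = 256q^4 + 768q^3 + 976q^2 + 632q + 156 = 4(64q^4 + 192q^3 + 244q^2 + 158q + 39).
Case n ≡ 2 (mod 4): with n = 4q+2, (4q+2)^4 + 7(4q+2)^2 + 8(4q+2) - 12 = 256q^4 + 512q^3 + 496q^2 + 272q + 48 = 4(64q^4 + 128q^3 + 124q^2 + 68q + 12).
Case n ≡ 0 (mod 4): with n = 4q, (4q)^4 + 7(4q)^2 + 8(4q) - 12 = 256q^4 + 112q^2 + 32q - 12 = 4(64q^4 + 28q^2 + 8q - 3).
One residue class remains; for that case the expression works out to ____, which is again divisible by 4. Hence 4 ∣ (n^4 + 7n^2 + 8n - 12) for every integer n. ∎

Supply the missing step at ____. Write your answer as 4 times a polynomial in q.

4(64q^4 + 64q^3 + 52q^2 + 26q + 1)

Only n ≡ 1 (mod 4) is unaccounted for. Put n = 4q+1:
(4q+1)^4 + 7(4q+1)^2 + 8(4q+1) - 12 expands to 256q^4 + 256q^3 + 208q^2 + 104q + 4,
and factoring out 4 leaves 4(64q^4 + 64q^3 + 52q^2 + 26q + 1).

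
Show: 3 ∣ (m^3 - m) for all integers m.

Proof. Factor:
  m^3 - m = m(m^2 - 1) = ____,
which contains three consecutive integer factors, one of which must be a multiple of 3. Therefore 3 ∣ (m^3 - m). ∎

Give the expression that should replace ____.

(m - 1)m(m + 1)

m(m^2 - 1) = m(m - 1)(m + 1) = (m - 1)m(m + 1).
These three factors are consecutive integers, so their product is divisible by 3.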